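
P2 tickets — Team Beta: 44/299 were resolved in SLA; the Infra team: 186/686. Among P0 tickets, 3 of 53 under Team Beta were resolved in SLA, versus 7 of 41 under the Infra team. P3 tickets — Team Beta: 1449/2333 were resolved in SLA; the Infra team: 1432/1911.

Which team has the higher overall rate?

P2: Team Beta 44/299 = 14.7%, the Infra team 186/686 = 27.1% → the Infra team
P0: Team Beta 3/53 = 5.7%, the Infra team 7/41 = 17.1% → the Infra team
P3: Team Beta 1449/2333 = 62.1%, the Infra team 1432/1911 = 74.9% → the Infra team
Overall: Team Beta 1496/2685 = 55.7%, the Infra team 1625/2638 = 61.6% → the Infra team

the Infra team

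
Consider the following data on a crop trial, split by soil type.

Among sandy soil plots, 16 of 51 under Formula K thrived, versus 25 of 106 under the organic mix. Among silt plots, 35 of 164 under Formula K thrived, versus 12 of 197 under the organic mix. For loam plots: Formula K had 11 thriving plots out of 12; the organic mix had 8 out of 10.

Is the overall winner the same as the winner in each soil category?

Yes

Sandy soil: Formula K 16/51 = 31.4%, the organic mix 25/106 = 23.6% → Formula K
Silt: Formula K 35/164 = 21.3%, the organic mix 12/197 = 6.1% → Formula K
Loam: Formula K 11/12 = 91.7%, the organic mix 8/10 = 80.0% → Formula K
Overall: Formula K 62/227 = 27.3%, the organic mix 45/313 = 14.4% → Formula K
Formula K wins overall and in every soil group — no reversal.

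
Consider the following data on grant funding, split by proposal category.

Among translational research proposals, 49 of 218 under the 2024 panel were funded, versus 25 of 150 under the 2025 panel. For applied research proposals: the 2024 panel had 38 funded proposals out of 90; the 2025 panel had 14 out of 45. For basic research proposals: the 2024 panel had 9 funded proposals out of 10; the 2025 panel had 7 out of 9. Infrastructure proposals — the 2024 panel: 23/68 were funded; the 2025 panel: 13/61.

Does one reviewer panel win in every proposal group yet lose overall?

No

Translational research: the 2024 panel 49/218 = 22.5%, the 2025 panel 25/150 = 16.7% → the 2024 panel
Applied research: the 2024 panel 38/90 = 42.2%, the 2025 panel 14/45 = 31.1% → the 2024 panel
Basic research: the 2024 panel 9/10 = 90.0%, the 2025 panel 7/9 = 77.8% → the 2024 panel
Infrastructure: the 2024 panel 23/68 = 33.8%, the 2025 panel 13/61 = 21.3% → the 2024 panel
Overall: the 2024 panel 119/386 = 30.8%, the 2025 panel 59/265 = 22.3% → the 2024 panel
The 2024 panel wins overall and in every proposal group — no reversal.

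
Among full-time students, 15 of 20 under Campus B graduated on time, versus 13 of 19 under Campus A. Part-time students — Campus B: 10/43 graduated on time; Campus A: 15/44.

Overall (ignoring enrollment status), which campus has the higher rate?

Full-time: Campus B 15/20 = 75.0%, Campus A 13/19 = 68.4% → Campus B
Part-time: Campus B 10/43 = 23.3%, Campus A 15/44 = 34.1% → Campus A
Overall: Campus B 25/63 = 39.7%, Campus A 28/63 = 44.4% → Campus A
(Neither sweeps every enrollment group, but Campus A has the higher pooled rate.)

Campus A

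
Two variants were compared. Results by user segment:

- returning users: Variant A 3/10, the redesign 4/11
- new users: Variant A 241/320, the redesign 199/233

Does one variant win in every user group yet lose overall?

No

Returning users: Variant A 3/10 = 30.0%, the redesign 4/11 = 36.4% → the redesign
New users: Variant A 241/320 = 75.3%, the redesign 199/233 = 85.4% → the redesign
Overall: Variant A 244/330 = 73.9%, the redesign 203/244 = 83.2% → the redesign
The redesign wins overall and in every user group — no reversal.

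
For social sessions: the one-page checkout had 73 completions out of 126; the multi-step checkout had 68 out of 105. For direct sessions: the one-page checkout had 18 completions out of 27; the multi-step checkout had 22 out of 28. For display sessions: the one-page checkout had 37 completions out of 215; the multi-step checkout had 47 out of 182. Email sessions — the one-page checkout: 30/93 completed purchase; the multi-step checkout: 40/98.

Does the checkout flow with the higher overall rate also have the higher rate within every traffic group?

Social: the one-page checkout 73/126 = 57.9%, the multi-step checkout 68/105 = 64.8% → the multi-step checkout
Direct: the one-page checkout 18/27 = 66.7%, the multi-step checkout 22/28 = 78.6% → the multi-step checkout
Display: the one-page checkout 37/215 = 17.2%, the multi-step checkout 47/182 = 25.8% → the multi-step checkout
Email: the one-page checkout 30/93 = 32.3%, the multi-step checkout 40/98 = 40.8% → the multi-step checkout
Overall: the one-page checkout 158/461 = 34.3%, the multi-step checkout 177/413 = 42.9% → the multi-step checkout
The multi-step checkout wins overall and in every traffic group — no reversal.

Yes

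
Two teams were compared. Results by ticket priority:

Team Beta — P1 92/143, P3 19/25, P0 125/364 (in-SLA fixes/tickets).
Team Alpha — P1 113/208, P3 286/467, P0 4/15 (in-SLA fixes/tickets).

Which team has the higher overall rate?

P1: Team Beta 92/143 = 64.3%, Team Alpha 113/208 = 54.3% → Team Beta
P3: Team Beta 19/25 = 76.0%, Team Alpha 286/467 = 61.2% → Team Beta
P0: Team Beta 125/364 = 34.3%, Team Alpha 4/15 = 26.7% → Team Beta
Overall: Team Beta 236/532 = 44.4%, Team Alpha 403/690 = 58.4% → Team Alpha
(Team Beta wins every ticket group but Team Alpha wins overall — Team Beta's tickets skew toward the low-rate P0 group.)

Team Alpha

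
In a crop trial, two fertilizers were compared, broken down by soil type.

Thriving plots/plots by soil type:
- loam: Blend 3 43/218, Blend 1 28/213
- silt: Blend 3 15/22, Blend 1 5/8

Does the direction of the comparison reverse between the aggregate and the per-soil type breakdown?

Loam: Blend 3 43/218 = 19.7%, Blend 1 28/213 = 13.1% → Blend 3
Silt: Blend 3 15/22 = 68.2%, Blend 1 5/8 = 62.5% → Blend 3
Overall: Blend 3 58/240 = 24.2%, Blend 1 33/221 = 14.9% → Blend 3
Blend 3 wins overall and in every soil group — no reversal.

No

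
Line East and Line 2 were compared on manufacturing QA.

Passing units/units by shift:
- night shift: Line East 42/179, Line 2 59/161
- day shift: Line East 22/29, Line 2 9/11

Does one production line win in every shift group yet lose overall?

Night shift: Line East 42/179 = 23.5%, Line 2 59/161 = 36.6% → Line 2
Day shift: Line East 22/29 = 75.9%, Line 2 9/11 = 81.8% → Line 2
Overall: Line East 64/208 = 30.8%, Line 2 68/172 = 39.5% → Line 2
Line 2 wins overall and in every shift group — no reversal.

No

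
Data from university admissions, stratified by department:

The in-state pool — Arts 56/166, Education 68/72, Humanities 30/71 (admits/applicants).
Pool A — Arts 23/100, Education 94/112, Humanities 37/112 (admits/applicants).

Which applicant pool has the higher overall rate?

Arts: the in-state pool 56/166 = 33.7%, Pool A 23/100 = 23.0% → the in-state pool
Education: the in-state pool 68/72 = 94.4%, Pool A 94/112 = 83.9% → the in-state pool
Humanities: the in-state pool 30/71 = 42.3%, Pool A 37/112 = 33.0% → the in-state pool
Overall: the in-state pool 154/309 = 49.8%, Pool A 154/324 = 47.5% → the in-state pool

the in-state pool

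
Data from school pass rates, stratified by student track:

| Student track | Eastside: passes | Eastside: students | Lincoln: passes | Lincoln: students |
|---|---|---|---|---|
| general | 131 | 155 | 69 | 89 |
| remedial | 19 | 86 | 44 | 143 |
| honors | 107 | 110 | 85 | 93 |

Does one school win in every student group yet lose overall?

General: Eastside 131/155 = 84.5%, Lincoln 69/89 = 77.5% → Eastside
Remedial: Eastside 19/86 = 22.1%, Lincoln 44/143 = 30.8% → Lincoln
Honors: Eastside 107/110 = 97.3%, Lincoln 85/93 = 91.4% → Eastside
Overall: Eastside 257/351 = 73.2%, Lincoln 198/325 = 60.9% → Eastside
Neither sweeps: Eastside wins 2 of 3 groups, Lincoln wins 1. Eastside wins overall but not every group — no Simpson reversal.

No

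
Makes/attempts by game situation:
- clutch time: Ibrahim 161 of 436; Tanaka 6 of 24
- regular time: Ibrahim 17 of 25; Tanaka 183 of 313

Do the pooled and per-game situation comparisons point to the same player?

Clutch time: Ibrahim 161/436 = 36.9%, Tanaka 6/24 = 25.0% → Ibrahim
Regular time: Ibrahim 17/25 = 68.0%, Tanaka 183/313 = 58.5% → Ibrahim
Overall: Ibrahim 178/461 = 38.6%, Tanaka 189/337 = 56.1% → Tanaka
Ibrahim wins each game group but Tanaka wins overall — the comparison reverses. Ibrahim's attempts skew toward clutch time, which has a lower base rate.

No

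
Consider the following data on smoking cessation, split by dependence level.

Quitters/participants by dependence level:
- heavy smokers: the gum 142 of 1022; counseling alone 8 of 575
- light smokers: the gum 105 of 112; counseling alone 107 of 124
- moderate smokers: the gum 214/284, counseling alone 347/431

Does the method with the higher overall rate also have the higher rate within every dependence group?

No

Heavy smokers: the gum 142/1022 = 13.9%, counseling alone 8/575 = 1.4% → the gum
Light smokers: the gum 105/112 = 93.8%, counseling alone 107/124 = 86.3% → the gum
Moderate smokers: the gum 214/284 = 75.4%, counseling alone 347/431 = 80.5% → counseling alone
Overall: the gum 461/1418 = 32.5%, counseling alone 462/1130 = 40.9% → counseling alone
Neither sweeps: the gum wins 2 of 3 groups, counseling alone wins 1. Counseling alone wins overall but not every group — no Simpson reversal.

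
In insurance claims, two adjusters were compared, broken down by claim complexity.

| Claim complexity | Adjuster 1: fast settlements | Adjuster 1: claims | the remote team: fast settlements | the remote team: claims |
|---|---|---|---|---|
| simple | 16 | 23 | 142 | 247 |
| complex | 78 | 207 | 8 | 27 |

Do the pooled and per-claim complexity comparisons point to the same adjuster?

No

Simple: Adjuster 1 16/23 = 69.6%, the remote team 142/247 = 57.5% → Adjuster 1
Complex: Adjuster 1 78/207 = 37.7%, the remote team 8/27 = 29.6% → Adjuster 1
Overall: Adjuster 1 94/230 = 40.9%, the remote team 150/274 = 54.7% → the remote team
Adjuster 1 wins each claim group but the remote team wins overall — the comparison reverses. Adjuster 1's claims skew toward complex, which has a lower base rate.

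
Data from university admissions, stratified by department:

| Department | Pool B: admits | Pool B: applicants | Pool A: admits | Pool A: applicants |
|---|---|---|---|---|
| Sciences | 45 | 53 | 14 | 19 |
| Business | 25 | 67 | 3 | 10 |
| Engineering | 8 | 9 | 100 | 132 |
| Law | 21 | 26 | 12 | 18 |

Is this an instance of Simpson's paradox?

Sciences: Pool B 45/53 = 84.9%, Pool A 14/19 = 73.7% → Pool B
Business: Pool B 25/67 = 37.3%, Pool A 3/10 = 30.0% → Pool B
Engineering: Pool B 8/9 = 88.9%, Pool A 100/132 = 75.8% → Pool B
Law: Pool B 21/26 = 80.8%, Pool A 12/18 = 66.7% → Pool B
Overall: Pool B 99/155 = 63.9%, Pool A 129/179 = 72.1% → Pool A
Pool B wins each department group but Pool A wins overall — the comparison reverses. Pool B's applicants skew toward Business, which has a lower base rate.

Yes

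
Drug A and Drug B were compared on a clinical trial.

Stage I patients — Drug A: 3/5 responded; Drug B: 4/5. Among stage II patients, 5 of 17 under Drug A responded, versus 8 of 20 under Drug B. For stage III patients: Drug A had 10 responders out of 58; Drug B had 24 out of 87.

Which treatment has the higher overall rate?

Stage I: Drug A 3/5 = 60.0%, Drug B 4/5 = 80.0% → Drug B
Stage II: Drug A 5/17 = 29.4%, Drug B 8/20 = 40.0% → Drug B
Stage III: Drug A 10/58 = 17.2%, Drug B 24/87 = 27.6% → Drug B
Overall: Drug A 18/80 = 22.5%, Drug B 36/112 = 32.1% → Drug B

Drug B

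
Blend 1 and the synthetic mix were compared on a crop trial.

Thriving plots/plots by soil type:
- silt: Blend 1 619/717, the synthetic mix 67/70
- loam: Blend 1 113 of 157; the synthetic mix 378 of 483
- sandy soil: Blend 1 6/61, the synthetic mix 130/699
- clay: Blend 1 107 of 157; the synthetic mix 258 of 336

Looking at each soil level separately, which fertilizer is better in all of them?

the synthetic mix

Silt: Blend 1 619/717 = 86.3%, the synthetic mix 67/70 = 95.7% → the synthetic mix
Loam: Blend 1 113/157 = 72.0%, the synthetic mix 378/483 = 78.3% → the synthetic mix
Sandy soil: Blend 1 6/61 = 9.8%, the synthetic mix 130/699 = 18.6% → the synthetic mix
Clay: Blend 1 107/157 = 68.2%, the synthetic mix 258/336 = 76.8% → the synthetic mix
The synthetic mix has the higher rate in all 4 groups.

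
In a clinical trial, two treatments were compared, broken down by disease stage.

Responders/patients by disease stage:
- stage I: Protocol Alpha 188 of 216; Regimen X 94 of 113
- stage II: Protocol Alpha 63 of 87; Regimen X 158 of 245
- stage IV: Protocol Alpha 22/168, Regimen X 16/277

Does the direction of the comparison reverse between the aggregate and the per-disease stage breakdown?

No

Stage I: Protocol Alpha 188/216 = 87.0%, Regimen X 94/113 = 83.2% → Protocol Alpha
Stage II: Protocol Alpha 63/87 = 72.4%, Regimen X 158/245 = 64.5% → Protocol Alpha
Stage IV: Protocol Alpha 22/168 = 13.1%, Regimen X 16/277 = 5.8% → Protocol Alpha
Overall: Protocol Alpha 273/471 = 58.0%, Regimen X 268/635 = 42.2% → Protocol Alpha
Protocol Alpha wins overall and in every disease group — no reversal.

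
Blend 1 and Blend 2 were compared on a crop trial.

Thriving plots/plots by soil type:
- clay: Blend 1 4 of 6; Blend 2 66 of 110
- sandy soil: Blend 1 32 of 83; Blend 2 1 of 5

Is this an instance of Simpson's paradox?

Yes

Clay: Blend 1 4/6 = 66.7%, Blend 2 66/110 = 60.0% → Blend 1
Sandy soil: Blend 1 32/83 = 38.6%, Blend 2 1/5 = 20.0% → Blend 1
Overall: Blend 1 36/89 = 40.4%, Blend 2 67/115 = 58.3% → Blend 2
Blend 1 wins each soil group but Blend 2 wins overall — the comparison reverses. Blend 1's plots skew toward sandy soil, which has a lower base rate.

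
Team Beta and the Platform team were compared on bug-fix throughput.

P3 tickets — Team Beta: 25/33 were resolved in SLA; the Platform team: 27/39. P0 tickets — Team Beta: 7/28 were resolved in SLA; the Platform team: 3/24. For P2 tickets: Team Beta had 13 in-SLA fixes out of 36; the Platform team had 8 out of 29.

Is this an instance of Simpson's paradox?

No

P3: Team Beta 25/33 = 75.8%, the Platform team 27/39 = 69.2% → Team Beta
P0: Team Beta 7/28 = 25.0%, the Platform team 3/24 = 12.5% → Team Beta
P2: Team Beta 13/36 = 36.1%, the Platform team 8/29 = 27.6% → Team Beta
Overall: Team Beta 45/97 = 46.4%, the Platform team 38/92 = 41.3% → Team Beta
Team Beta wins overall and in every ticket group — no reversal.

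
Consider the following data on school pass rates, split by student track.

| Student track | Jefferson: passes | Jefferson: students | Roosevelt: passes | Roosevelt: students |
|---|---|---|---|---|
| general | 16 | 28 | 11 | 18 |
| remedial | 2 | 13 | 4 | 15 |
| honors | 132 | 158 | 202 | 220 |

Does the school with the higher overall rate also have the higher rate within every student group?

General: Jefferson 16/28 = 57.1%, Roosevelt 11/18 = 61.1% → Roosevelt
Remedial: Jefferson 2/13 = 15.4%, Roosevelt 4/15 = 26.7% → Roosevelt
Honors: Jefferson 132/158 = 83.5%, Roosevelt 202/220 = 91.8% → Roosevelt
Overall: Jefferson 150/199 = 75.4%, Roosevelt 217/253 = 85.8% → Roosevelt
Roosevelt wins overall and in every student group — no reversal.

Yes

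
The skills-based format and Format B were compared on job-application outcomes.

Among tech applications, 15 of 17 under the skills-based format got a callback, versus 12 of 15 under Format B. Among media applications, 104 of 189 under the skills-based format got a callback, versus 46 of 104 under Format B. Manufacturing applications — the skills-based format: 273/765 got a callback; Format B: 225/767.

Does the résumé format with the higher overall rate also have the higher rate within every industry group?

Yes

Tech: the skills-based format 15/17 = 88.2%, Format B 12/15 = 80.0% → the skills-based format
Media: the skills-based format 104/189 = 55.0%, Format B 46/104 = 44.2% → the skills-based format
Manufacturing: the skills-based format 273/765 = 35.7%, Format B 225/767 = 29.3% → the skills-based format
Overall: the skills-based format 392/971 = 40.4%, Format B 283/886 = 31.9% → the skills-based format
The skills-based format wins overall and in every industry group — no reversal.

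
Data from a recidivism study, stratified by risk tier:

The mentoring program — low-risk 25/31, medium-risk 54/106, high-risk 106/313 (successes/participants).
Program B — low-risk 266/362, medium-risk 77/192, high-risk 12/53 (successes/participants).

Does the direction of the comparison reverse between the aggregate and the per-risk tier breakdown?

Yes

Low-risk: the mentoring program 25/31 = 80.6%, Program B 266/362 = 73.5% → the mentoring program
Medium-risk: the mentoring program 54/106 = 50.9%, Program B 77/192 = 40.1% → the mentoring program
High-risk: the mentoring program 106/313 = 33.9%, Program B 12/53 = 22.6% → the mentoring program
Overall: the mentoring program 185/450 = 41.1%, Program B 355/607 = 58.5% → Program B
The mentoring program wins each risk group but Program B wins overall — the comparison reverses. The mentoring program's participants skew toward high-risk, which has a lower base rate.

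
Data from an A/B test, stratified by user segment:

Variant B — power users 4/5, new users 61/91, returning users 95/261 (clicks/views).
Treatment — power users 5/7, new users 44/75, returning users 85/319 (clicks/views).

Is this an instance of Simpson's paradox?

Power users: Variant B 4/5 = 80.0%, Treatment 5/7 = 71.4% → Variant B
New users: Variant B 61/91 = 67.0%, Treatment 44/75 = 58.7% → Variant B
Returning users: Variant B 95/261 = 36.4%, Treatment 85/319 = 26.6% → Variant B
Overall: Variant B 160/357 = 44.8%, Treatment 134/401 = 33.4% → Variant B
Variant B wins overall and in every user group — no reversal.

No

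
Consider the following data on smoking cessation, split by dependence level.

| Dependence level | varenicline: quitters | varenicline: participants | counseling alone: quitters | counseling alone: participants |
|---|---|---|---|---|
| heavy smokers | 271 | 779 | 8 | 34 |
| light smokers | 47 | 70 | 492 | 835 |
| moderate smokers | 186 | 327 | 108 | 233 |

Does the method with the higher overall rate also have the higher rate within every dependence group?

No

Heavy smokers: varenicline 271/779 = 34.8%, counseling alone 8/34 = 23.5% → varenicline
Light smokers: varenicline 47/70 = 67.1%, counseling alone 492/835 = 58.9% → varenicline
Moderate smokers: varenicline 186/327 = 56.9%, counseling alone 108/233 = 46.4% → varenicline
Overall: varenicline 504/1176 = 42.9%, counseling alone 608/1102 = 55.2% → counseling alone
Varenicline wins each dependence group but counseling alone wins overall — the comparison reverses. Varenicline's participants skew toward heavy smokers, which has a lower base rate.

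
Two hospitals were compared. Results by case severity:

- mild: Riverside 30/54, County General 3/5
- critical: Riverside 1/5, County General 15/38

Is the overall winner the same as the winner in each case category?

No

Mild: Riverside 30/54 = 55.6%, County General 3/5 = 60.0% → County General
Critical: Riverside 1/5 = 20.0%, County General 15/38 = 39.5% → County General
Overall: Riverside 31/59 = 52.5%, County General 18/43 = 41.9% → Riverside
County General wins each case group but Riverside wins overall — the comparison reverses. County General's patients skew toward critical, which has a lower base rate.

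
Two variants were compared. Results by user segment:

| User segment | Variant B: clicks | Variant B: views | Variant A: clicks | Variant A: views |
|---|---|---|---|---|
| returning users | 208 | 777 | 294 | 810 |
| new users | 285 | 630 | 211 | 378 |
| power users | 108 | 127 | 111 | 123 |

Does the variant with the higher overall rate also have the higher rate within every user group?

Returning users: Variant B 208/777 = 26.8%, Variant A 294/810 = 36.3% → Variant A
New users: Variant B 285/630 = 45.2%, Variant A 211/378 = 55.8% → Variant A
Power users: Variant B 108/127 = 85.0%, Variant A 111/123 = 90.2% → Variant A
Overall: Variant B 601/1534 = 39.2%, Variant A 616/1311 = 47.0% → Variant A
Variant A wins overall and in every user group — no reversal.

Yes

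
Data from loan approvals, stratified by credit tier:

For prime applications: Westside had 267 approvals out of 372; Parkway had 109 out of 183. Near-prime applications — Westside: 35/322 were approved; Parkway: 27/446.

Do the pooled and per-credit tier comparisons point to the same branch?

Prime: Westside 267/372 = 71.8%, Parkway 109/183 = 59.6% → Westside
Near-prime: Westside 35/322 = 10.9%, Parkway 27/446 = 6.1% → Westside
Overall: Westside 302/694 = 43.5%, Parkway 136/629 = 21.6% → Westside
Westside wins overall and in every credit group — no reversal.

Yes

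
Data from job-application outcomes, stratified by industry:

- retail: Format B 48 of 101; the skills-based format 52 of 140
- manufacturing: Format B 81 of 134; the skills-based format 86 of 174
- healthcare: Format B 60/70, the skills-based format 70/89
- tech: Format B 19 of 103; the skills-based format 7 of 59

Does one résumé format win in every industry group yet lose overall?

Retail: Format B 48/101 = 47.5%, the skills-based format 52/140 = 37.1% → Format B
Manufacturing: Format B 81/134 = 60.4%, the skills-based format 86/174 = 49.4% → Format B
Healthcare: Format B 60/70 = 85.7%, the skills-based format 70/89 = 78.7% → Format B
Tech: Format B 19/103 = 18.4%, the skills-based format 7/59 = 11.9% → Format B
Overall: Format B 208/408 = 51.0%, the skills-based format 215/462 = 46.5% → Format B
Format B wins overall and in every industry group — no reversal.

No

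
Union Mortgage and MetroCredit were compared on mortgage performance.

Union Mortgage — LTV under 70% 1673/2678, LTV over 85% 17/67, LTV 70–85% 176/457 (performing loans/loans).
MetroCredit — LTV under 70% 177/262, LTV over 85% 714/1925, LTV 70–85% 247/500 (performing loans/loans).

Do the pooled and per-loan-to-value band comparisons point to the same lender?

LTV under 70%: Union Mortgage 1673/2678 = 62.5%, MetroCredit 177/262 = 67.6% → MetroCredit
LTV over 85%: Union Mortgage 17/67 = 25.4%, MetroCredit 714/1925 = 37.1% → MetroCredit
LTV 70–85%: Union Mortgage 176/457 = 38.5%, MetroCredit 247/500 = 49.4% → MetroCredit
Overall: Union Mortgage 1866/3202 = 58.3%, MetroCredit 1138/2687 = 42.4% → Union Mortgage
MetroCredit wins each loan-to-value group but Union Mortgage wins overall — the comparison reverses. MetroCredit's loans skew toward LTV over 85%, which has a lower base rate.

No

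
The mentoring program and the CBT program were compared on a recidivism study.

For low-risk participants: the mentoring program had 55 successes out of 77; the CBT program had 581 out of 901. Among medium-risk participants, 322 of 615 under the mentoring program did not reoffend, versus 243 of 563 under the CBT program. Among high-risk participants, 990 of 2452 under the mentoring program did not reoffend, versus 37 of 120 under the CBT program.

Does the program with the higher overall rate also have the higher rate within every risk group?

No

Low-risk: the mentoring program 55/77 = 71.4%, the CBT program 581/901 = 64.5% → the mentoring program
Medium-risk: the mentoring program 322/615 = 52.4%, the CBT program 243/563 = 43.2% → the mentoring program
High-risk: the mentoring program 990/2452 = 40.4%, the CBT program 37/120 = 30.8% → the mentoring program
Overall: the mentoring program 1367/3144 = 43.5%, the CBT program 861/1584 = 54.4% → the CBT program
The mentoring program wins each risk group but the CBT program wins overall — the comparison reverses. The mentoring program's participants skew toward high-risk, which has a lower base rate.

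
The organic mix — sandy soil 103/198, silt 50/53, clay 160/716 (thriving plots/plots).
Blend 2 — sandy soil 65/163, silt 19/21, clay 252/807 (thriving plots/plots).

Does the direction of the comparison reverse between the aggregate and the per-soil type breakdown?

Sandy soil: the organic mix 103/198 = 52.0%, Blend 2 65/163 = 39.9% → the organic mix
Silt: the organic mix 50/53 = 94.3%, Blend 2 19/21 = 90.5% → the organic mix
Clay: the organic mix 160/716 = 22.3%, Blend 2 252/807 = 31.2% → Blend 2
Overall: the organic mix 313/967 = 32.4%, Blend 2 336/991 = 33.9% → Blend 2
Neither sweeps: the organic mix wins 2 of 3 groups, Blend 2 wins 1. Blend 2 wins overall but not every group — no Simpson reversal.

No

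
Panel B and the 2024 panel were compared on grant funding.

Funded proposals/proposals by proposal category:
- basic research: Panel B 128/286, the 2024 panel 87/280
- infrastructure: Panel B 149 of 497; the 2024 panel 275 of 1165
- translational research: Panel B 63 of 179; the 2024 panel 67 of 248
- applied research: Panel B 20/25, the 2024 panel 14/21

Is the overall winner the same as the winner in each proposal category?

Basic research: Panel B 128/286 = 44.8%, the 2024 panel 87/280 = 31.1% → Panel B
Infrastructure: Panel B 149/497 = 30.0%, the 2024 panel 275/1165 = 23.6% → Panel B
Translational research: Panel B 63/179 = 35.2%, the 2024 panel 67/248 = 27.0% → Panel B
Applied research: Panel B 20/25 = 80.0%, the 2024 panel 14/21 = 66.7% → Panel B
Overall: Panel B 360/987 = 36.5%, the 2024 panel 443/1714 = 25.8% → Panel B
Panel B wins overall and in every proposal group — no reversal.

Yes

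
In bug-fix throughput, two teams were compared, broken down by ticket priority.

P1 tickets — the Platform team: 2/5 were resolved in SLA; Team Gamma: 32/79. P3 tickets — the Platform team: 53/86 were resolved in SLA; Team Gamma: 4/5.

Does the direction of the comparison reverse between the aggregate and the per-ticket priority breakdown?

Yes

P1: the Platform team 2/5 = 40.0%, Team Gamma 32/79 = 40.5% → Team Gamma
P3: the Platform team 53/86 = 61.6%, Team Gamma 4/5 = 80.0% → Team Gamma
Overall: the Platform team 55/91 = 60.4%, Team Gamma 36/84 = 42.9% → the Platform team
Team Gamma wins each ticket group but the Platform team wins overall — the comparison reverses. Team Gamma's tickets skew toward P1, which has a lower base rate.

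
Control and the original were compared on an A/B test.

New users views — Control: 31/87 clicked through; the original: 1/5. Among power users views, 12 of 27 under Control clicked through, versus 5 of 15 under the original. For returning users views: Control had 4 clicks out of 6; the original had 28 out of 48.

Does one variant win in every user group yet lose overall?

Yes

New users: Control 31/87 = 35.6%, the original 1/5 = 20.0% → Control
Power users: Control 12/27 = 44.4%, the original 5/15 = 33.3% → Control
Returning users: Control 4/6 = 66.7%, the original 28/48 = 58.3% → Control
Overall: Control 47/120 = 39.2%, the original 34/68 = 50.0% → the original
Control wins each user group but the original wins overall — the comparison reverses. Control's views skew toward new users, which has a lower base rate.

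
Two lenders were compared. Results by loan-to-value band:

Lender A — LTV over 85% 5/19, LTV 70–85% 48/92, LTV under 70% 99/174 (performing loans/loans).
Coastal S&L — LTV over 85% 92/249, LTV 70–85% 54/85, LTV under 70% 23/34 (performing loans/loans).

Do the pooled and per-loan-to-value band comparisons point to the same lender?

No

LTV over 85%: Lender A 5/19 = 26.3%, Coastal S&L 92/249 = 36.9% → Coastal S&L
LTV 70–85%: Lender A 48/92 = 52.2%, Coastal S&L 54/85 = 63.5% → Coastal S&L
LTV under 70%: Lender A 99/174 = 56.9%, Coastal S&L 23/34 = 67.6% → Coastal S&L
Overall: Lender A 152/285 = 53.3%, Coastal S&L 169/368 = 45.9% → Lender A
Coastal S&L wins each loan-to-value group but Lender A wins overall — the comparison reverses. Coastal S&L's loans skew toward LTV over 85%, which has a lower base rate.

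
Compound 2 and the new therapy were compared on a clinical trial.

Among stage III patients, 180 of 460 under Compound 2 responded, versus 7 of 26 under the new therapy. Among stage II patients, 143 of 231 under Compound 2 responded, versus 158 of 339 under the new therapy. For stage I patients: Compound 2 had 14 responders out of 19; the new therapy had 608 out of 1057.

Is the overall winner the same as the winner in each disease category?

Stage III: Compound 2 180/460 = 39.1%, the new therapy 7/26 = 26.9% → Compound 2
Stage II: Compound 2 143/231 = 61.9%, the new therapy 158/339 = 46.6% → Compound 2
Stage I: Compound 2 14/19 = 73.7%, the new therapy 608/1057 = 57.5% → Compound 2
Overall: Compound 2 337/710 = 47.5%, the new therapy 773/1422 = 54.4% → the new therapy
Compound 2 wins each disease group but the new therapy wins overall — the comparison reverses. Compound 2's patients skew toward stage III, which has a lower base rate.

No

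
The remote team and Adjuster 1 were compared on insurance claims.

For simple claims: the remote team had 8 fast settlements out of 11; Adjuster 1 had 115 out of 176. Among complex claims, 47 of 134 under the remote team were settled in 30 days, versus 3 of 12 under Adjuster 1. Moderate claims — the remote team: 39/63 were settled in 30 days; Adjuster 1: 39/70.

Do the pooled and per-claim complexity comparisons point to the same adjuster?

Simple: the remote team 8/11 = 72.7%, Adjuster 1 115/176 = 65.3% → the remote team
Complex: the remote team 47/134 = 35.1%, Adjuster 1 3/12 = 25.0% → the remote team
Moderate: the remote team 39/63 = 61.9%, Adjuster 1 39/70 = 55.7% → the remote team
Overall: the remote team 94/208 = 45.2%, Adjuster 1 157/258 = 60.9% → Adjuster 1
The remote team wins each claim group but Adjuster 1 wins overall — the comparison reverses. The remote team's claims skew toward complex, which has a lower base rate.

No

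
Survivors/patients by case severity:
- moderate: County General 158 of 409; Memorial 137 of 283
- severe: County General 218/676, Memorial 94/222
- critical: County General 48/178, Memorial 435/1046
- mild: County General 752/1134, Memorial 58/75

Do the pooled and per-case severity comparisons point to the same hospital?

Moderate: County General 158/409 = 38.6%, Memorial 137/283 = 48.4% → Memorial
Severe: County General 218/676 = 32.2%, Memorial 94/222 = 42.3% → Memorial
Critical: County General 48/178 = 27.0%, Memorial 435/1046 = 41.6% → Memorial
Mild: County General 752/1134 = 66.3%, Memorial 58/75 = 77.3% → Memorial
Overall: County General 1176/2397 = 49.1%, Memorial 724/1626 = 44.5% → County General
Memorial wins each case group but County General wins overall — the comparison reverses. Memorial's patients skew toward critical, which has a lower base rate.

No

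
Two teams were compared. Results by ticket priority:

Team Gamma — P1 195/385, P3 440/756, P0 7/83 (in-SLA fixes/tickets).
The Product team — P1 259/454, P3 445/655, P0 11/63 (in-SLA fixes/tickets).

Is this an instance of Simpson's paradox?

P1: Team Gamma 195/385 = 50.6%, the Product team 259/454 = 57.0% → the Product team
P3: Team Gamma 440/756 = 58.2%, the Product team 445/655 = 67.9% → the Product team
P0: Team Gamma 7/83 = 8.4%, the Product team 11/63 = 17.5% → the Product team
Overall: Team Gamma 642/1224 = 52.5%, the Product team 715/1172 = 61.0% → the Product team
The Product team wins overall and in every ticket group — no reversal.

No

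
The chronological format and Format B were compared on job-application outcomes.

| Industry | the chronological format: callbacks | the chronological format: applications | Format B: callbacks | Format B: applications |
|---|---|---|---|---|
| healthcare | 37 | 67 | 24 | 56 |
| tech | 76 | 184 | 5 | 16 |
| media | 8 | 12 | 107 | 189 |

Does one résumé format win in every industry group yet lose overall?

Healthcare: the chronological format 37/67 = 55.2%, Format B 24/56 = 42.9% → the chronological format
Tech: the chronological format 76/184 = 41.3%, Format B 5/16 = 31.2% → the chronological format
Media: the chronological format 8/12 = 66.7%, Format B 107/189 = 56.6% → the chronological format
Overall: the chronological format 121/263 = 46.0%, Format B 136/261 = 52.1% → Format B
The chronological format wins each industry group but Format B wins overall — the comparison reverses. The chronological format's applications skew toward tech, which has a lower base rate.

Yes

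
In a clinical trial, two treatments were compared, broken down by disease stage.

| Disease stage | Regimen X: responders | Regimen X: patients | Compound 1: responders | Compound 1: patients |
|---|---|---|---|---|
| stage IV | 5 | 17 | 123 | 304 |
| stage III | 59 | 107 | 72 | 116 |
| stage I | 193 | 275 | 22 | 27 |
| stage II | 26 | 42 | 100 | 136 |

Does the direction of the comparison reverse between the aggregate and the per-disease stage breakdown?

Stage IV: Regimen X 5/17 = 29.4%, Compound 1 123/304 = 40.5% → Compound 1
Stage III: Regimen X 59/107 = 55.1%, Compound 1 72/116 = 62.1% → Compound 1
Stage I: Regimen X 193/275 = 70.2%, Compound 1 22/27 = 81.5% → Compound 1
Stage II: Regimen X 26/42 = 61.9%, Compound 1 100/136 = 73.5% → Compound 1
Overall: Regimen X 283/441 = 64.2%, Compound 1 317/583 = 54.4% → Regimen X
Compound 1 wins each disease group but Regimen X wins overall — the comparison reverses. Compound 1's patients skew toward stage IV, which has a lower base rate.

Yes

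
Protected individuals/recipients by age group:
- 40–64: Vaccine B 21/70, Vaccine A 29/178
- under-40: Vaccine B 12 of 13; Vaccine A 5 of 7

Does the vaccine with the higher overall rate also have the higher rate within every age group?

Yes

40–64: Vaccine B 21/70 = 30.0%, Vaccine A 29/178 = 16.3% → Vaccine B
Under-40: Vaccine B 12/13 = 92.3%, Vaccine A 5/7 = 71.4% → Vaccine B
Overall: Vaccine B 33/83 = 39.8%, Vaccine A 34/185 = 18.4% → Vaccine B
Vaccine B wins overall and in every age group — no reversal.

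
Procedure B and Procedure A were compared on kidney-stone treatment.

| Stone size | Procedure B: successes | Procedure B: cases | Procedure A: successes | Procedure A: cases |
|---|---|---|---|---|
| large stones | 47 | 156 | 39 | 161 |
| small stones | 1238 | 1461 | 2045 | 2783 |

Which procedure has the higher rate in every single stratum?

Large stones: Procedure B 47/156 = 30.1%, Procedure A 39/161 = 24.2% → Procedure B
Small stones: Procedure B 1238/1461 = 84.7%, Procedure A 2045/2783 = 73.5% → Procedure B
Procedure B has the higher rate in both groups.

Procedure B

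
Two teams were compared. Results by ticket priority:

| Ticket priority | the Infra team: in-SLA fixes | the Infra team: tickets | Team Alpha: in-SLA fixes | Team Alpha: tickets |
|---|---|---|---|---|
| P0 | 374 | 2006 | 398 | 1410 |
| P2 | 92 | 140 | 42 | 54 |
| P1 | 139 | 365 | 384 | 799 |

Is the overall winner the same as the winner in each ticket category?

Yes

P0: the Infra team 374/2006 = 18.6%, Team Alpha 398/1410 = 28.2% → Team Alpha
P2: the Infra team 92/140 = 65.7%, Team Alpha 42/54 = 77.8% → Team Alpha
P1: the Infra team 139/365 = 38.1%, Team Alpha 384/799 = 48.1% → Team Alpha
Overall: the Infra team 605/2511 = 24.1%, Team Alpha 824/2263 = 36.4% → Team Alpha
Team Alpha wins overall and in every ticket group — no reversal.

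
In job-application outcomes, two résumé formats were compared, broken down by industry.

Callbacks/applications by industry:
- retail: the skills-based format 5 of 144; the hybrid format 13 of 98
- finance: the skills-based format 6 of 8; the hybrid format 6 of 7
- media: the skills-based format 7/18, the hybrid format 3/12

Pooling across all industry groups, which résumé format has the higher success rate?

the hybrid format

Retail: the skills-based format 5/144 = 3.5%, the hybrid format 13/98 = 13.3% → the hybrid format
Finance: the skills-based format 6/8 = 75.0%, the hybrid format 6/7 = 85.7% → the hybrid format
Media: the skills-based format 7/18 = 38.9%, the hybrid format 3/12 = 25.0% → the skills-based format
Overall: the skills-based format 18/170 = 10.6%, the hybrid format 22/117 = 18.8% → the hybrid format
(Neither sweeps every industry group, but the hybrid format has the higher pooled rate.)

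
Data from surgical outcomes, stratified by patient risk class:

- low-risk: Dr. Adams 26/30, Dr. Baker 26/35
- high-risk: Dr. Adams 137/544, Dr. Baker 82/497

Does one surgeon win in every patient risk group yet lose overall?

Low-risk: Dr. Adams 26/30 = 86.7%, Dr. Baker 26/35 = 74.3% → Dr. Adams
High-risk: Dr. Adams 137/544 = 25.2%, Dr. Baker 82/497 = 16.5% → Dr. Adams
Overall: Dr. Adams 163/574 = 28.4%, Dr. Baker 108/532 = 20.3% → Dr. Adams
Dr. Adams wins overall and in every patient risk group — no reversal.

No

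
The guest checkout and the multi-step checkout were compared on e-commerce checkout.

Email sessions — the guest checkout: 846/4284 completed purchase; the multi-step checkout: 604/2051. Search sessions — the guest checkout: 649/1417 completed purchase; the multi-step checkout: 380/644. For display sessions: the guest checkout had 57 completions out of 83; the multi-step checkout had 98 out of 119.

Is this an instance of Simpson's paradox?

Email: the guest checkout 846/4284 = 19.7%, the multi-step checkout 604/2051 = 29.4% → the multi-step checkout
Search: the guest checkout 649/1417 = 45.8%, the multi-step checkout 380/644 = 59.0% → the multi-step checkout
Display: the guest checkout 57/83 = 68.7%, the multi-step checkout 98/119 = 82.4% → the multi-step checkout
Overall: the guest checkout 1552/5784 = 26.8%, the multi-step checkout 1082/2814 = 38.5% → the multi-step checkout
The multi-step checkout wins overall and in every traffic group — no reversal.

No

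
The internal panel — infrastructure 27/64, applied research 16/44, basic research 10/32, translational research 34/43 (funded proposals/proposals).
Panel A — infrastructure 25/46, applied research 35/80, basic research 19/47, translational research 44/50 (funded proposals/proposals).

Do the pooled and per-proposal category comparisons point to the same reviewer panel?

Yes

Infrastructure: the internal panel 27/64 = 42.2%, Panel A 25/46 = 54.3% → Panel A
Applied research: the internal panel 16/44 = 36.4%, Panel A 35/80 = 43.8% → Panel A
Basic research: the internal panel 10/32 = 31.2%, Panel A 19/47 = 40.4% → Panel A
Translational research: the internal panel 34/43 = 79.1%, Panel A 44/50 = 88.0% → Panel A
Overall: the internal panel 87/183 = 47.5%, Panel A 123/223 = 55.2% → Panel A
Panel A wins overall and in every proposal group — no reversal.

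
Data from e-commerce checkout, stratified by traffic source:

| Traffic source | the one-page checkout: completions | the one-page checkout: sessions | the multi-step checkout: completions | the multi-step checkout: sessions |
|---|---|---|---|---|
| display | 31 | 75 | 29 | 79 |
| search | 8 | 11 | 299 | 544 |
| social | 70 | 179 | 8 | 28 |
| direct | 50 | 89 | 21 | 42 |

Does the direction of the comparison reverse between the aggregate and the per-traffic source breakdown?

Display: the one-page checkout 31/75 = 41.3%, the multi-step checkout 29/79 = 36.7% → the one-page checkout
Search: the one-page checkout 8/11 = 72.7%, the multi-step checkout 299/544 = 55.0% → the one-page checkout
Social: the one-page checkout 70/179 = 39.1%, the multi-step checkout 8/28 = 28.6% → the one-page checkout
Direct: the one-page checkout 50/89 = 56.2%, the multi-step checkout 21/42 = 50.0% → the one-page checkout
Overall: the one-page checkout 159/354 = 44.9%, the multi-step checkout 357/693 = 51.5% → the multi-step checkout
The one-page checkout wins each traffic group but the multi-step checkout wins overall — the comparison reverses. The one-page checkout's sessions skew toward social, which has a lower base rate.

Yes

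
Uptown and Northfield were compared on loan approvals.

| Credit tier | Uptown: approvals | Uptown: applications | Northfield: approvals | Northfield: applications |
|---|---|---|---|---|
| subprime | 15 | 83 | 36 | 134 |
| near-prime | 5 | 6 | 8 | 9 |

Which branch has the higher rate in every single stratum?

Subprime: Uptown 15/83 = 18.1%, Northfield 36/134 = 26.9% → Northfield
Near-prime: Uptown 5/6 = 83.3%, Northfield 8/9 = 88.9% → Northfield
Northfield has the higher rate in both groups.

Northfield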